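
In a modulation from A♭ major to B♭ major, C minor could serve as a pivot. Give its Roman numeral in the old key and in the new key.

iii in A♭ major; ii in B♭ major

The scale of A♭ major is A♭ B♭ C D♭ E♭ F G; C is degree 3, and the triad built there (C-E♭-G) is minor, so it is iii.
The scale of B♭ major is B♭ C D E♭ F G A; C is degree 2, and the triad built there (C-E♭-G) is minor, so it is ii.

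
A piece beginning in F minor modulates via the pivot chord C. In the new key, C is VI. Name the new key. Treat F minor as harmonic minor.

E minor

The numeral VI denotes a major triad on scale degree 6. With C on degree 6, the tonic of the new key is E.
Degree 6 carries a major triad in minor keys, so the destination is E minor.
Check: the diatonic triads of E minor (natural minor) are Em (i), F#dim (ii°), G (III), Am (iv), Bm (v), C (VI), D (VII) — C is indeed VI.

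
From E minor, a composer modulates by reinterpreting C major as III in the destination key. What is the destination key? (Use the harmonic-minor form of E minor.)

A minor

The numeral III denotes a major triad on scale degree 3. With C on degree 3, the tonic of the new key is A.
Degree 3 carries a major triad in natural-minor keys, so the destination is A minor.
Check: the diatonic triads of A minor (natural minor) are Am (i), Bdim (ii°), C (III), Dm (iv), Em (v), F (VI), G (VII) — C major is indeed III.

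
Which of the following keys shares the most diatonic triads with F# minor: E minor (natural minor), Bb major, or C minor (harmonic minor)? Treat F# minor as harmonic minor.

Triads of F# minor (harmonic minor): F# minor (i), G# diminished (ii°), A augmented (III+), B minor (iv), C# major (V), D major (VI), E# diminished (vii°).
E minor (natural minor) shares 2: Bm, D.
Bb major shares 0: none.
C minor (harmonic minor) shares 0: none.
The most common triads (2) are shared with E minor.

E minor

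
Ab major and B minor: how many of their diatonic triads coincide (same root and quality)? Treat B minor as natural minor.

0

Diatonic triads of Ab major: Ab major (I), Bb minor (ii), C minor (iii), Db major (IV), Eb major (V), F minor (vi), G diminished (vii°).
Diatonic triads of B minor (natural minor): B minor (i), C# diminished (ii°), D major (III), E minor (iv), F# minor (v), G major (VI), A major (VII).
No triad has the same root and quality in both keys.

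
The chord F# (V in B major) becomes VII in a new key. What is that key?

The numeral VII denotes a major triad on scale degree 7. With F# on degree 7, the tonic of the new key is G#.
Degree 7 carries a major triad in natural-minor keys, so the destination is G# minor.
Check: the diatonic triads of G# minor (natural minor) are G#m (i), A#dim (ii°), B (III), C#m (iv), D#m (v), E (VI), F# (VII) — F# is indeed VII.

G# minor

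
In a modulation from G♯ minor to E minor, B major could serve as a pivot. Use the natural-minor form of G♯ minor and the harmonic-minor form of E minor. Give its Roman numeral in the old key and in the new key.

The scale of G♯ minor (natural minor) is G♯ A♯ B C♯ D♯ E F♯; B is degree 3, and the triad built there (B-D♯-F♯) is major, so it is III.
The scale of E minor (harmonic minor) is E F♯ G A B C D♯; B is degree 5, and the triad built there (B-D♯-F♯) is major, so it is V.

III in G♯ minor; V in E minor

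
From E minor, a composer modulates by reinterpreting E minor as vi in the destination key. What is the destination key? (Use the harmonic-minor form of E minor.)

G major

The numeral vi denotes a minor triad on scale degree 6. With E on degree 6, the tonic of the new key is G.
Degree 6 carries a minor triad in major keys, so the destination is G major.
Check: the diatonic triads of G major are G (I), Am (ii), Bm (iii), C (IV), D (V), Em (vi), F♯dim (vii°) — E minor is indeed vi.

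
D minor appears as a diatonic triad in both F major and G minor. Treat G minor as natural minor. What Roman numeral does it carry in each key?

vi in F major; v in G minor

The scale of F major is F G A Bb C D E; D is degree 6, and the triad built there (D-F-A) is minor, so it is vi.
The scale of G minor (natural minor) is G A Bb C D Eb F; D is degree 5, and the triad built there (D-F-A) is minor, so it is v.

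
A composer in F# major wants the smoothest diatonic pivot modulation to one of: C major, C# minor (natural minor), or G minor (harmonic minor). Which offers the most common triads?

C# minor

Triads of F# major: F# (I), G#m (ii), A#m (iii), B (IV), C# (V), D#m (vi), E#dim (vii°).
C major shares 0: none.
C# minor (natural minor) shares 2: G#m, B.
G minor (harmonic minor) shares 0: none.
The most common triads (2) are shared with C# minor.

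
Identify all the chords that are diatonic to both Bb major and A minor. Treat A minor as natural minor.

Dm, F

Triads in Bb major: Bb major (I), C minor (ii), D minor (iii), Eb major (IV), F major (V), G minor (vi), A diminished (vii°).
Triads in A minor (natural minor): A minor (i), B diminished (ii°), C major (III), D minor (iv), E minor (v), F major (VI), G major (VII).
Shared triads with their functions: D minor (iii in Bb major, iv in A minor); F major (V in Bb major, VI in A minor).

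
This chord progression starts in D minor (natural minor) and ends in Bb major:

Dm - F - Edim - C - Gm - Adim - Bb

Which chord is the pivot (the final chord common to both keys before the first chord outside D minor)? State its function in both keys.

Gm — iv in D minor, vi in Bb major

Chords diatonic to D minor: Dm, Edim, F, Gm, Am, Bb, C.
Reading the progression, the first chord not in that set is Adim, so the modulation leaves D minor there.
The chord immediately before Adim is Gm, which is diatonic to both keys: iv in D minor and vi in Bb major.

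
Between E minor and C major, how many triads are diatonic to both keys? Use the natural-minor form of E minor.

Diatonic triads of E minor (natural minor): Em (i), F#dim (ii°), G (III), Am (iv), Bm (v), C (VI), D (VII).
Diatonic triads of C major: C (I), Dm (ii), Em (iii), F (IV), G (V), Am (vi), Bdim (vii°).
Matching root and quality in both lists: Em, G, Am, C.
That gives 4 common triads.

4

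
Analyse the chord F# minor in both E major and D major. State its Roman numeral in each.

The scale of E major is E F# G# A B C# D#; F# is degree 2, and the triad built there (F#-A-C#) is minor, so it is ii.
The scale of D major is D E F# G A B C#; F# is degree 3, and the triad built there (F#-A-C#) is minor, so it is iii.

ii in E major; iii in D major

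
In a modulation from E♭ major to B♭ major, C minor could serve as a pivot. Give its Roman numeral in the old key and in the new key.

vi in E♭ major; ii in B♭ major

The scale of E♭ major is E♭ F G A♭ B♭ C D; C is degree 6, and the triad built there (C-E♭-G) is minor, so it is vi.
The scale of B♭ major is B♭ C D E♭ F G A; C is degree 2, and the triad built there (C-E♭-G) is minor, so it is ii.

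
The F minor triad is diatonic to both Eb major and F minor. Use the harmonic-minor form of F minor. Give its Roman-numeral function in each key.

ii in Eb major; i in F minor

The scale of Eb major is Eb F G Ab Bb C D; F is degree 2, and the triad built there (F-Ab-C) is minor, so it is ii.
The scale of F minor (harmonic minor) is F G Ab Bb C Db E; F is degree 1, and the triad built there (F-Ab-C) is minor, so it is i.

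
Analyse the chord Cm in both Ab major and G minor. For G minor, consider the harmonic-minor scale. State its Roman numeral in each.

The scale of Ab major is Ab Bb C Db Eb F G; C is degree 3, and the triad built there (C-Eb-G) is minor, so it is iii.
The scale of G minor (harmonic minor) is G A Bb C D Eb F#; C is degree 4, and the triad built there (C-Eb-G) is minor, so it is iv.

iii in Ab major; iv in G minor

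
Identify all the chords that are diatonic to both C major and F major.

C, Dm, F, Am

Triads in C major: C (I), Dm (ii), Em (iii), F (IV), G (V), Am (vi), Bdim (vii°).
Triads in F major: F (I), Gm (ii), Am (iii), Bb (IV), C (V), Dm (vi), Edim (vii°).
Shared triads with their functions: C (I in C major, V in F major); Dm (ii in C major, vi in F major); F (IV in C major, I in F major); Am (vi in C major, iii in F major).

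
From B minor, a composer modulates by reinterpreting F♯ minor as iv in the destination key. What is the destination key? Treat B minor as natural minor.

The numeral iv denotes a minor triad on scale degree 4. With F♯ on degree 4, the tonic of the new key is C♯.
Degree 4 carries a minor triad in minor keys, so the destination is C♯ minor.
Check: the diatonic triads of C♯ minor (natural minor) are C♯m (i), D♯dim (ii°), E (III), F♯m (iv), G♯m (v), A (VI), B (VII) — F♯ minor is indeed iv.

C♯ minor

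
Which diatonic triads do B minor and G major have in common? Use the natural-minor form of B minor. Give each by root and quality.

Bm, D, Em, G

Triads in B minor (natural minor): Bm (i), C#dim (ii°), D (III), Em (iv), F#m (v), G (VI), A (VII).
Triads in G major: G (I), Am (ii), Bm (iii), C (IV), D (V), Em (vi), F#dim (vii°).
Shared triads with their functions: Bm (i in B minor, iii in G major); D (III in B minor, V in G major); Em (iv in B minor, vi in G major); G (VI in B minor, I in G major).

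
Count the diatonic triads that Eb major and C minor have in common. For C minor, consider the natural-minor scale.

7

Diatonic triads of Eb major: Eb (I), Fm (ii), Gm (iii), Ab (IV), Bb (V), Cm (vi), Ddim (vii°).
Diatonic triads of C minor (natural minor): Cm (i), Ddim (ii°), Eb (III), Fm (iv), Gm (v), Ab (VI), Bb (VII).
Matching root and quality in both lists: Eb, Fm, Gm, Ab, Bb, Cm, Ddim.
That gives 7 common triads.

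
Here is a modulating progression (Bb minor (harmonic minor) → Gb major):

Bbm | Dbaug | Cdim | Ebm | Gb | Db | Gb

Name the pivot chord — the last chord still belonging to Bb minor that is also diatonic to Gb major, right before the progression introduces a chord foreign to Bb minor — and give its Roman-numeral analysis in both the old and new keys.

Chords diatonic to Bb minor: Bbm, Cdim, Dbaug, Ebm, F, Gb, Adim.
Reading the progression, the first chord not in that set is Db, so the modulation leaves Bb minor there.
The chord immediately before Db is Gb, which is diatonic to both keys: VI in Bb minor and I in Gb major.

Gb — VI in Bb minor, I in Gb major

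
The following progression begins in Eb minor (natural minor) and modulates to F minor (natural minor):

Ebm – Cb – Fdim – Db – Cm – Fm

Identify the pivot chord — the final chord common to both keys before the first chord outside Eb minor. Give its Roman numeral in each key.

Db — VII in Eb minor, VI in F minor

Chords diatonic to Eb minor: Ebm, Fdim, Gb, Abm, Bbm, Cb, Db.
Reading the progression, the first chord not in that set is Cm, so the modulation leaves Eb minor there.
The chord immediately before Cm is Db, which is diatonic to both keys: VII in Eb minor and VI in F minor.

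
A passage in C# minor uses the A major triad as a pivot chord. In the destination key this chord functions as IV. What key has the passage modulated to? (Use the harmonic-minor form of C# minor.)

The numeral IV denotes a major triad on scale degree 4. With A on degree 4, the tonic of the new key is E.
Degree 4 carries a major triad in major keys, so the destination is E major.
Check: the diatonic triads of E major are E (I), F#m (ii), G#m (iii), A (IV), B (V), C#m (vi), D#dim (vii°) — A major is indeed IV.

E major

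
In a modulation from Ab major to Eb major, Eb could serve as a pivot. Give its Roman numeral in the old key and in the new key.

The scale of Ab major is Ab Bb C Db Eb F G; Eb is degree 5, and the triad built there (Eb-G-Bb) is major, so it is V.
The scale of Eb major is Eb F G Ab Bb C D; Eb is degree 1, and the triad built there (Eb-G-Bb) is major, so it is I.

V in Ab major; I in Eb major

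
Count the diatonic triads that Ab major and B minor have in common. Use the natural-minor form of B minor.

Diatonic triads of Ab major: Ab major (I), Bb minor (ii), C minor (iii), Db major (IV), Eb major (V), F minor (vi), G diminished (vii°).
Diatonic triads of B minor (natural minor): B minor (i), C# diminished (ii°), D major (III), E minor (iv), F# minor (v), G major (VI), A major (VII).
No triad has the same root and quality in both keys.

0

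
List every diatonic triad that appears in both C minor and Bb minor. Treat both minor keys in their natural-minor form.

Fm, Ab

Triads in C minor (natural minor): Cm (i), Ddim (ii°), Eb (III), Fm (iv), Gm (v), Ab (VI), Bb (VII).
Triads in Bb minor (natural minor): Bbm (i), Cdim (ii°), Db (III), Ebm (iv), Fm (v), Gb (VI), Ab (VII).
Shared triads with their functions: Fm (iv in C minor, v in Bb minor); Ab (VI in C minor, VII in Bb minor).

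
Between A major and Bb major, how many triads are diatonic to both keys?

0

Diatonic triads of A major: A (I), Bm (ii), C#m (iii), D (IV), E (V), F#m (vi), G#dim (vii°).
Diatonic triads of Bb major: Bb (I), Cm (ii), Dm (iii), Eb (IV), F (V), Gm (vi), Adim (vii°).
No triad has the same root and quality in both keys.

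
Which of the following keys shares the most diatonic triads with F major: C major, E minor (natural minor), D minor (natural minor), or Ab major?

D minor

Triads of F major: F (I), Gm (ii), Am (iii), Bb (IV), C (V), Dm (vi), Edim (vii°).
C major shares 4: F, Am, C, Dm.
E minor (natural minor) shares 2: Am, C.
D minor (natural minor) shares 7: F, Gm, Am, Bb, C, Dm, Edim.
Ab major shares 0: none.
The most common triads (7) are shared with D minor.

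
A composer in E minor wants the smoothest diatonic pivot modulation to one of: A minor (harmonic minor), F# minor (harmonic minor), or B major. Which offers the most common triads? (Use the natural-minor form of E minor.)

Triads of E minor (natural minor): Em (i), F#dim (ii°), G (III), Am (iv), Bm (v), C (VI), D (VII).
A minor (harmonic minor) shares 1: Am.
F# minor (harmonic minor) shares 2: Bm, D.
B major shares 0: none.
The most common triads (2) are shared with F# minor.

F# minor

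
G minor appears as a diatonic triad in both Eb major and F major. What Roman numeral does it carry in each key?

iii in Eb major; ii in F major

The scale of Eb major is Eb F G Ab Bb C D; G is degree 3, and the triad built there (G-Bb-D) is minor, so it is iii.
The scale of F major is F G A Bb C D E; G is degree 2, and the triad built there (G-Bb-D) is minor, so it is ii.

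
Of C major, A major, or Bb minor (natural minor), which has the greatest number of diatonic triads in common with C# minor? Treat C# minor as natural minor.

Triads of C# minor (natural minor): C# minor (i), D# diminished (ii°), E major (III), F# minor (iv), G# minor (v), A major (VI), B major (VII).
C major shares 0: none.
A major shares 4: C#m, E, F#m, A.
Bb minor (natural minor) shares 0: none.
The most common triads (4) are shared with A major.

A major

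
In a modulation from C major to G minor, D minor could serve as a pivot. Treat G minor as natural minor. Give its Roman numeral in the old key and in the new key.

The scale of C major is C D E F G A B; D is degree 2, and the triad built there (D-F-A) is minor, so it is ii.
The scale of G minor (natural minor) is G A Bb C D Eb F; D is degree 5, and the triad built there (D-F-A) is minor, so it is v.

ii in C major; v in G minor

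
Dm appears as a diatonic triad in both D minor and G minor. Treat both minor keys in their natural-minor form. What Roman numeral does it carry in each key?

The scale of D minor (natural minor) is D E F G A Bb C; D is degree 1, and the triad built there (D-F-A) is minor, so it is i.
The scale of G minor (natural minor) is G A Bb C D Eb F; D is degree 5, and the triad built there (D-F-A) is minor, so it is v.

i in D minor; v in G minor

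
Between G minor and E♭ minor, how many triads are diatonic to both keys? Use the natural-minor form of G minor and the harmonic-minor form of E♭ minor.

1

Diatonic triads of G minor (natural minor): G minor (i), A diminished (ii°), B♭ major (III), C minor (iv), D minor (v), E♭ major (VI), F major (VII).
Diatonic triads of E♭ minor (harmonic minor): E♭ minor (i), F diminished (ii°), G♭ augmented (III+), A♭ minor (iv), B♭ major (V), C♭ major (VI), D diminished (vii°).
Matching root and quality in both lists: B♭ major.
That gives 1 common triad.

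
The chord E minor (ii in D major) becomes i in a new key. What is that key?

The numeral i denotes a minor triad on scale degree 1. With E on degree 1, the tonic of the new key is E.
Degree 1 carries a minor triad in minor keys, so the destination is E minor.
Check: the diatonic triads of E minor (natural minor) are Em (i), F♯dim (ii°), G (III), Am (iv), Bm (v), C (VI), D (VII) — E minor is indeed i.

E minor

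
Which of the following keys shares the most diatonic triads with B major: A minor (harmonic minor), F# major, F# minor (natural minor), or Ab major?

Triads of B major: B (I), C#m (ii), D#m (iii), E (IV), F# (V), G#m (vi), A#dim (vii°).
A minor (harmonic minor) shares 1: E.
F# major shares 4: B, D#m, F#, G#m.
F# minor (natural minor) shares 2: C#m, E.
Ab major shares 0: none.
The most common triads (4) are shared with F# major.

F# major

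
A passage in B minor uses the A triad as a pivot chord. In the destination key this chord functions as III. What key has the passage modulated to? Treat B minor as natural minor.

The numeral III denotes a major triad on scale degree 3. With A on degree 3, the tonic of the new key is F#.
Degree 3 carries a major triad in natural-minor keys, so the destination is F# minor.
Check: the diatonic triads of F# minor (natural minor) are F#m (i), G#dim (ii°), A (III), Bm (iv), C#m (v), D (VI), E (VII) — A is indeed III.

F# minor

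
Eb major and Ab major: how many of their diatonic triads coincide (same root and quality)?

4

Diatonic triads of Eb major: Eb (I), Fm (ii), Gm (iii), Ab (IV), Bb (V), Cm (vi), Ddim (vii°).
Diatonic triads of Ab major: Ab (I), Bbm (ii), Cm (iii), Db (IV), Eb (V), Fm (vi), Gdim (vii°).
Matching root and quality in both lists: Eb, Fm, Ab, Cm.
That gives 4 common triads.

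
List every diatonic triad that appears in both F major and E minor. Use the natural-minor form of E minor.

Triads in F major: F (I), Gm (ii), Am (iii), B♭ (IV), C (V), Dm (vi), Edim (vii°).
Triads in E minor (natural minor): Em (i), F♯dim (ii°), G (III), Am (iv), Bm (v), C (VI), D (VII).
Shared triads with their functions: Am (iii in F major, iv in E minor); C (V in F major, VI in E minor).

Am, C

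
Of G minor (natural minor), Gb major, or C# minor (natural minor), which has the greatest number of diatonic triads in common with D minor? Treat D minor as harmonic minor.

G minor

Triads of D minor (harmonic minor): Dm (i), Edim (ii°), Faug (III+), Gm (iv), A (V), Bb (VI), C#dim (vii°).
G minor (natural minor) shares 3: Dm, Gm, Bb.
Gb major shares 0: none.
C# minor (natural minor) shares 1: A.
The most common triads (3) are shared with G minor.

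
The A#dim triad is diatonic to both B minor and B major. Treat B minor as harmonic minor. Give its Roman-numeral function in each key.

vii° in B minor; vii° in B major

The scale of B minor (harmonic minor) is B C# D E F# G A#; A# is degree 7, and the triad built there (A#-C#-E) is diminished, so it is vii°.
The scale of B major is B C# D# E F# G# A#; A# is degree 7, and the triad built there (A#-C#-E) is diminished, so it is vii°.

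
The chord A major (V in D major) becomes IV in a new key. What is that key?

The numeral IV denotes a major triad on scale degree 4. With A on degree 4, the tonic of the new key is E.
Degree 4 carries a major triad in major keys, so the destination is E major.
Check: the diatonic triads of E major are E (I), F♯m (ii), G♯m (iii), A (IV), B (V), C♯m (vi), D♯dim (vii°) — A major is indeed IV.

E major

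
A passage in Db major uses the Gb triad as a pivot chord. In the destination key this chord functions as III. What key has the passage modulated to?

Eb minor

The numeral III denotes a major triad on scale degree 3. With Gb on degree 3, the tonic of the new key is Eb.
Degree 3 carries a major triad in natural-minor keys, so the destination is Eb minor.
Check: the diatonic triads of Eb minor (natural minor) are Ebm (i), Fdim (ii°), Gb (III), Abm (iv), Bbm (v), Cb (VI), Db (VII) — Gb is indeed III.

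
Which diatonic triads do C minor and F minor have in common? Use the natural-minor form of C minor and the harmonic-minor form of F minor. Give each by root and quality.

Triads in C minor (natural minor): C minor (i), D diminished (ii°), Eb major (III), F minor (iv), G minor (v), Ab major (VI), Bb major (VII).
Triads in F minor (harmonic minor): F minor (i), G diminished (ii°), Ab augmented (III+), Bb minor (iv), C major (V), Db major (VI), E diminished (vii°).
Shared triads with their functions: F minor (iv in C minor, i in F minor).

Fm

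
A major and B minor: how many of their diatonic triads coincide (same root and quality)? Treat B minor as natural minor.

Diatonic triads of A major: A (I), Bm (ii), C#m (iii), D (IV), E (V), F#m (vi), G#dim (vii°).
Diatonic triads of B minor (natural minor): Bm (i), C#dim (ii°), D (III), Em (iv), F#m (v), G (VI), A (VII).
Matching root and quality in both lists: A, Bm, D, F#m.
That gives 4 common triads.

4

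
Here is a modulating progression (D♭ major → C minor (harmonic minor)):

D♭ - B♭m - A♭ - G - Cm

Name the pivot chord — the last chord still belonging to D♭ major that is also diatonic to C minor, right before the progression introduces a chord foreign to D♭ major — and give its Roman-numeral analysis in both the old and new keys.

Chords diatonic to D♭ major: D♭, E♭m, Fm, G♭, A♭, B♭m, Cdim.
Reading the progression, the first chord not in that set is G, so the modulation leaves D♭ major there.
The chord immediately before G is A♭, which is diatonic to both keys: V in D♭ major and VI in C minor.

A♭ — V in D♭ major, VI in C minor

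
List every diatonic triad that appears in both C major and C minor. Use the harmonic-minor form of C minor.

Triads in C major: C major (I), D minor (ii), E minor (iii), F major (IV), G major (V), A minor (vi), B diminished (vii°).
Triads in C minor (harmonic minor): C minor (i), D diminished (ii°), Eb augmented (III+), F minor (iv), G major (V), Ab major (VI), B diminished (vii°).
Shared triads with their functions: G major (V in C major, V in C minor); B diminished (vii° in C major, vii° in C minor).

G, Bdim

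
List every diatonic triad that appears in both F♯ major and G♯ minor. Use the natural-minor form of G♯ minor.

F♯, G♯m, B, D♯m

Triads in F♯ major: F♯ major (I), G♯ minor (ii), A♯ minor (iii), B major (IV), C♯ major (V), D♯ minor (vi), E♯ diminished (vii°).
Triads in G♯ minor (natural minor): G♯ minor (i), A♯ diminished (ii°), B major (III), C♯ minor (iv), D♯ minor (v), E major (VI), F♯ major (VII).
Shared triads with their functions: F♯ major (I in F♯ major, VII in G♯ minor); G♯ minor (ii in F♯ major, i in G♯ minor); B major (IV in F♯ major, III in G♯ minor); D♯ minor (vi in F♯ major, v in G♯ minor).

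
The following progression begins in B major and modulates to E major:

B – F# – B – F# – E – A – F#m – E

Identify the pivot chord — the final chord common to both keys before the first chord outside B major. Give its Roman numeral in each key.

Chords diatonic to B major: B, C#m, D#m, E, F#, G#m, A#dim.
Reading the progression, the first chord not in that set is A, so the modulation leaves B major there.
The chord immediately before A is E, which is diatonic to both keys: IV in B major and I in E major.

E — IV in B major, I in E major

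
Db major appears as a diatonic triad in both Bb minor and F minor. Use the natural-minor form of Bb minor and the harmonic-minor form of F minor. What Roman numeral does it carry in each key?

The scale of Bb minor (natural minor) is Bb C Db Eb F Gb Ab; Db is degree 3, and the triad built there (Db-F-Ab) is major, so it is III.
The scale of F minor (harmonic minor) is F G Ab Bb C Db E; Db is degree 6, and the triad built there (Db-F-Ab) is major, so it is VI.

III in Bb minor; VI in F minor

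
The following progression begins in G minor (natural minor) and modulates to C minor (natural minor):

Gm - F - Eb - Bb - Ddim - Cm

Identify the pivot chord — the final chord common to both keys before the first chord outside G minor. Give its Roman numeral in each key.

Bb — III in G minor, VII in C minor

Chords diatonic to G minor: Gm, Adim, Bb, Cm, Dm, Eb, F.
Reading the progression, the first chord not in that set is Ddim, so the modulation leaves G minor there.
The chord immediately before Ddim is Bb, which is diatonic to both keys: III in G minor and VII in C minor.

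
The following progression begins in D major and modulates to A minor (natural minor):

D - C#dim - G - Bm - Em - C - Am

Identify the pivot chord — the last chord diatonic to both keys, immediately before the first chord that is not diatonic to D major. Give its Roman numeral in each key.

Em — ii in D major, v in A minor

Chords diatonic to D major: D, Em, F#m, G, A, Bm, C#dim.
Reading the progression, the first chord not in that set is C, so the modulation leaves D major there.
The chord immediately before C is Em, which is diatonic to both keys: ii in D major and v in A minor.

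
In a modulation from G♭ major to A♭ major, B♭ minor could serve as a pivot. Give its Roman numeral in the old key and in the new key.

The scale of G♭ major is G♭ A♭ B♭ C♭ D♭ E♭ F; B♭ is degree 3, and the triad built there (B♭-D♭-F) is minor, so it is iii.
The scale of A♭ major is A♭ B♭ C D♭ E♭ F G; B♭ is degree 2, and the triad built there (B♭-D♭-F) is minor, so it is ii.

iii in G♭ major; ii in A♭ major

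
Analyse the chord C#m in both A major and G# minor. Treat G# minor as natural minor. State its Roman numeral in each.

The scale of A major is A B C# D E F# G#; C# is degree 3, and the triad built there (C#-E-G#) is minor, so it is iii.
The scale of G# minor (natural minor) is G# A# B C# D# E F#; C# is degree 4, and the triad built there (C#-E-G#) is minor, so it is iv.

iii in A major; iv in G# minor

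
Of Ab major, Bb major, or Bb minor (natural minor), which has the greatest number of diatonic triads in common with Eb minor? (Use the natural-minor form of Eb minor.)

Bb minor

Triads of Eb minor (natural minor): Eb minor (i), F diminished (ii°), Gb major (III), Ab minor (iv), Bb minor (v), Cb major (VI), Db major (VII).
Ab major shares 2: Bbm, Db.
Bb major shares 0: none.
Bb minor (natural minor) shares 4: Ebm, Gb, Bbm, Db.
The most common triads (4) are shared with Bb minor.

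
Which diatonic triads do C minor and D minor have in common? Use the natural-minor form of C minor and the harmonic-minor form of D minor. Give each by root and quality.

Triads in C minor (natural minor): Cm (i), Ddim (ii°), Eb (III), Fm (iv), Gm (v), Ab (VI), Bb (VII).
Triads in D minor (harmonic minor): Dm (i), Edim (ii°), Faug (III+), Gm (iv), A (V), Bb (VI), C#dim (vii°).
Shared triads with their functions: Gm (v in C minor, iv in D minor); Bb (VII in C minor, VI in D minor).

Gm, Bb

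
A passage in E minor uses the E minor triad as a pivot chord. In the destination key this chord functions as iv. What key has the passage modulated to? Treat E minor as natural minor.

The numeral iv denotes a minor triad on scale degree 4. With E on degree 4, the tonic of the new key is B.
Degree 4 carries a minor triad in minor keys, so the destination is B minor.
Check: the diatonic triads of B minor (natural minor) are Bm (i), C#dim (ii°), D (III), Em (iv), F#m (v), G (VI), A (VII) — E minor is indeed iv.

B minor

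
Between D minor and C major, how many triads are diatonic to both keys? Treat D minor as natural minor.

4

Diatonic triads of D minor (natural minor): Dm (i), Edim (ii°), F (III), Gm (iv), Am (v), Bb (VI), C (VII).
Diatonic triads of C major: C (I), Dm (ii), Em (iii), F (IV), G (V), Am (vi), Bdim (vii°).
Matching root and quality in both lists: Dm, F, Am, C.
That gives 4 common triads.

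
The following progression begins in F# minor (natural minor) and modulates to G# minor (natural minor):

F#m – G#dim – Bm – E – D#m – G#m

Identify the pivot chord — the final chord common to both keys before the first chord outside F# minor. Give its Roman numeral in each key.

Chords diatonic to F# minor: F#m, G#dim, A, Bm, C#m, D, E.
Reading the progression, the first chord not in that set is D#m, so the modulation leaves F# minor there.
The chord immediately before D#m is E, which is diatonic to both keys: VII in F# minor and VI in G# minor.

E — VII in F# minor, VI in G# minor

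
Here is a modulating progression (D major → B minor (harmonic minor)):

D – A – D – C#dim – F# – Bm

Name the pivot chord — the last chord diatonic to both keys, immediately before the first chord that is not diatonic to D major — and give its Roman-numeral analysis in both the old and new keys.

C#dim — vii° in D major, ii° in B minor

Chords diatonic to D major: D, Em, F#m, G, A, Bm, C#dim.
Reading the progression, the first chord not in that set is F#, so the modulation leaves D major there.
The chord immediately before F# is C#dim, which is diatonic to both keys: vii° in D major and ii° in B minor.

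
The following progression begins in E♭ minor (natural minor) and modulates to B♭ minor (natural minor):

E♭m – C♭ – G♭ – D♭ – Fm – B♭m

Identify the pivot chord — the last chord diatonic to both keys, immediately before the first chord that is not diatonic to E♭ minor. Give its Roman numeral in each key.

D♭ — VII in E♭ minor, III in B♭ minor

Chords diatonic to E♭ minor: E♭m, Fdim, G♭, A♭m, B♭m, C♭, D♭.
Reading the progression, the first chord not in that set is Fm, so the modulation leaves E♭ minor there.
The chord immediately before Fm is D♭, which is diatonic to both keys: VII in E♭ minor and III in B♭ minor.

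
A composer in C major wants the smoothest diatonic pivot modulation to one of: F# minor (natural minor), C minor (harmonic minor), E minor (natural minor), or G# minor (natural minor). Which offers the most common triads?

E minor

Triads of C major: C major (I), D minor (ii), E minor (iii), F major (IV), G major (V), A minor (vi), B diminished (vii°).
F# minor (natural minor) shares 0: none.
C minor (harmonic minor) shares 2: G, Bdim.
E minor (natural minor) shares 4: C, Em, G, Am.
G# minor (natural minor) shares 0: none.
The most common triads (4) are shared with E minor.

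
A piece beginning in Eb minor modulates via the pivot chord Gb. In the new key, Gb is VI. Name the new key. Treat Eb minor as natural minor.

Bb minor

The numeral VI denotes a major triad on scale degree 6. With Gb on degree 6, the tonic of the new key is Bb.
Degree 6 carries a major triad in minor keys, so the destination is Bb minor.
Check: the diatonic triads of Bb minor (natural minor) are Bbm (i), Cdim (ii°), Db (III), Ebm (iv), Fm (v), Gb (VI), Ab (VII) — Gb is indeed VI.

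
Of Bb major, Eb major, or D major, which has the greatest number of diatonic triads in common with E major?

D major

Triads of E major: E (I), F#m (ii), G#m (iii), A (IV), B (V), C#m (vi), D#dim (vii°).
Bb major shares 0: none.
Eb major shares 0: none.
D major shares 2: F#m, A.
The most common triads (2) are shared with D major.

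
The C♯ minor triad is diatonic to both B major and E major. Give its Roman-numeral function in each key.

The scale of B major is B C♯ D♯ E F♯ G♯ A♯; C♯ is degree 2, and the triad built there (C♯-E-G♯) is minor, so it is ii.
The scale of E major is E F♯ G♯ A B C♯ D♯; C♯ is degree 6, and the triad built there (C♯-E-G♯) is minor, so it is vi.

ii in B major; vi in E major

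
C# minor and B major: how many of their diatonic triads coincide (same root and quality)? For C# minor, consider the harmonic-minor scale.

Diatonic triads of C# minor (harmonic minor): C#m (i), D#dim (ii°), Eaug (III+), F#m (iv), G# (V), A (VI), B#dim (vii°).
Diatonic triads of B major: B (I), C#m (ii), D#m (iii), E (IV), F# (V), G#m (vi), A#dim (vii°).
Matching root and quality in both lists: C#m.
That gives 1 common triad.

1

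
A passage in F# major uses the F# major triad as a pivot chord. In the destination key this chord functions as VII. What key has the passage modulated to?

The numeral VII denotes a major triad on scale degree 7. With F# on degree 7, the tonic of the new key is G#.
Degree 7 carries a major triad in natural-minor keys, so the destination is G# minor.
Check: the diatonic triads of G# minor (natural minor) are G#m (i), A#dim (ii°), B (III), C#m (iv), D#m (v), E (VI), F# (VII) — F# major is indeed VII.

G# minor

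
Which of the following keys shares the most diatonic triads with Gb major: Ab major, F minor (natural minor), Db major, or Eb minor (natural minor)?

Triads of Gb major: Gb major (I), Ab minor (ii), Bb minor (iii), Cb major (IV), Db major (V), Eb minor (vi), F diminished (vii°).
Ab major shares 2: Bbm, Db.
F minor (natural minor) shares 2: Bbm, Db.
Db major shares 4: Gb, Bbm, Db, Ebm.
Eb minor (natural minor) shares 7: Gb, Abm, Bbm, Cb, Db, Ebm, Fdim.
The most common triads (7) are shared with Eb minor.

Eb minor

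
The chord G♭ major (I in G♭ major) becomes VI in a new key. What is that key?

The numeral VI denotes a major triad on scale degree 6. With G♭ on degree 6, the tonic of the new key is B♭.
Degree 6 carries a major triad in minor keys, so the destination is B♭ minor.
Check: the diatonic triads of B♭ minor (natural minor) are B♭m (i), Cdim (ii°), D♭ (III), E♭m (iv), Fm (v), G♭ (VI), A♭ (VII) — G♭ major is indeed VI.

B♭ minor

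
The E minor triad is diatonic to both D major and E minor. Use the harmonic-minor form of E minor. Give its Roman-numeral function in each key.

ii in D major; i in E minor

The scale of D major is D E F♯ G A B C♯; E is degree 2, and the triad built there (E-G-B) is minor, so it is ii.
The scale of E minor (harmonic minor) is E F♯ G A B C D♯; E is degree 1, and the triad built there (E-G-B) is minor, so it is i.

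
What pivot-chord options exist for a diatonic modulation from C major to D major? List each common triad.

Triads in C major: C major (I), D minor (ii), E minor (iii), F major (IV), G major (V), A minor (vi), B diminished (vii°).
Triads in D major: D major (I), E minor (ii), F# minor (iii), G major (IV), A major (V), B minor (vi), C# diminished (vii°).
Shared triads with their functions: E minor (iii in C major, ii in D major); G major (V in C major, IV in D major).

Em, G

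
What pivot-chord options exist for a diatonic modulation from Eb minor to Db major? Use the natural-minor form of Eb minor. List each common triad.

Ebm, Gb, Bbm, Db

Triads in Eb minor (natural minor): Eb minor (i), F diminished (ii°), Gb major (III), Ab minor (iv), Bb minor (v), Cb major (VI), Db major (VII).
Triads in Db major: Db major (I), Eb minor (ii), F minor (iii), Gb major (IV), Ab major (V), Bb minor (vi), C diminished (vii°).
Shared triads with their functions: Eb minor (i in Eb minor, ii in Db major); Gb major (III in Eb minor, IV in Db major); Bb minor (v in Eb minor, vi in Db major); Db major (VII in Eb minor, I in Db major).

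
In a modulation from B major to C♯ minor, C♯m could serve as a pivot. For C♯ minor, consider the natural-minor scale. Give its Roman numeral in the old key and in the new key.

ii in B major; i in C♯ minor

The scale of B major is B C♯ D♯ E F♯ G♯ A♯; C♯ is degree 2, and the triad built there (C♯-E-G♯) is minor, so it is ii.
The scale of C♯ minor (natural minor) is C♯ D♯ E F♯ G♯ A B; C♯ is degree 1, and the triad built there (C♯-E-G♯) is minor, so it is i.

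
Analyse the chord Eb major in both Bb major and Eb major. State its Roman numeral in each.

The scale of Bb major is Bb C D Eb F G A; Eb is degree 4, and the triad built there (Eb-G-Bb) is major, so it is IV.
The scale of Eb major is Eb F G Ab Bb C D; Eb is degree 1, and the triad built there (Eb-G-Bb) is major, so it is I.

IV in Bb major; I in Eb major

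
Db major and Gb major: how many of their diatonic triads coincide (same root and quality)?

Diatonic triads of Db major: Db (I), Ebm (ii), Fm (iii), Gb (IV), Ab (V), Bbm (vi), Cdim (vii°).
Diatonic triads of Gb major: Gb (I), Abm (ii), Bbm (iii), Cb (IV), Db (V), Ebm (vi), Fdim (vii°).
Matching root and quality in both lists: Db, Ebm, Gb, Bbm.
That gives 4 common triads.

4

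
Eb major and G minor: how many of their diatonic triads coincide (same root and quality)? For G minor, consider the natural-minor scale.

4

Diatonic triads of Eb major: Eb major (I), F minor (ii), G minor (iii), Ab major (IV), Bb major (V), C minor (vi), D diminished (vii°).
Diatonic triads of G minor (natural minor): G minor (i), A diminished (ii°), Bb major (III), C minor (iv), D minor (v), Eb major (VI), F major (VII).
Matching root and quality in both lists: Eb major, G minor, Bb major, C minor.
That gives 4 common triads.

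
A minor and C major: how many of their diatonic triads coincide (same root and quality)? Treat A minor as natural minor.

Diatonic triads of A minor (natural minor): Am (i), Bdim (ii°), C (III), Dm (iv), Em (v), F (VI), G (VII).
Diatonic triads of C major: C (I), Dm (ii), Em (iii), F (IV), G (V), Am (vi), Bdim (vii°).
Matching root and quality in both lists: Am, Bdim, C, Dm, Em, F, G.
That gives 7 common triads.

7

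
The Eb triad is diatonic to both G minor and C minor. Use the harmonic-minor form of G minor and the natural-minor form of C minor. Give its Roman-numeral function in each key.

The scale of G minor (harmonic minor) is G A Bb C D Eb F#; Eb is degree 6, and the triad built there (Eb-G-Bb) is major, so it is VI.
The scale of C minor (natural minor) is C D Eb F G Ab Bb; Eb is degree 3, and the triad built there (Eb-G-Bb) is major, so it is III.

VI in G minor; III in C minor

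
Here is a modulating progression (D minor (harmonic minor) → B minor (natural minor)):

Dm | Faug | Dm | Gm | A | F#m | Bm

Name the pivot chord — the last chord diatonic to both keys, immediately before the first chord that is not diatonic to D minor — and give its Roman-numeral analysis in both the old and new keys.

A — V in D minor, VII in B minor

Chords diatonic to D minor: Dm, Edim, Faug, Gm, A, Bb, C#dim.
Reading the progression, the first chord not in that set is F#m, so the modulation leaves D minor there.
The chord immediately before F#m is A, which is diatonic to both keys: V in D minor and VII in B minor.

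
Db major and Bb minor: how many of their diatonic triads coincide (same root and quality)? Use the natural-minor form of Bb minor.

7

Diatonic triads of Db major: Db major (I), Eb minor (ii), F minor (iii), Gb major (IV), Ab major (V), Bb minor (vi), C diminished (vii°).
Diatonic triads of Bb minor (natural minor): Bb minor (i), C diminished (ii°), Db major (III), Eb minor (iv), F minor (v), Gb major (VI), Ab major (VII).
Matching root and quality in both lists: Db major, Eb minor, F minor, Gb major, Ab major, Bb minor, C diminished.
That gives 7 common triads.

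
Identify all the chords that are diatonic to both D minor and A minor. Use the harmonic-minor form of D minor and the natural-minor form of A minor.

Dm

Triads in D minor (harmonic minor): Dm (i), Edim (ii°), Faug (III+), Gm (iv), A (V), Bb (VI), C#dim (vii°).
Triads in A minor (natural minor): Am (i), Bdim (ii°), C (III), Dm (iv), Em (v), F (VI), G (VII).
Shared triads with their functions: Dm (i in D minor, iv in A minor).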